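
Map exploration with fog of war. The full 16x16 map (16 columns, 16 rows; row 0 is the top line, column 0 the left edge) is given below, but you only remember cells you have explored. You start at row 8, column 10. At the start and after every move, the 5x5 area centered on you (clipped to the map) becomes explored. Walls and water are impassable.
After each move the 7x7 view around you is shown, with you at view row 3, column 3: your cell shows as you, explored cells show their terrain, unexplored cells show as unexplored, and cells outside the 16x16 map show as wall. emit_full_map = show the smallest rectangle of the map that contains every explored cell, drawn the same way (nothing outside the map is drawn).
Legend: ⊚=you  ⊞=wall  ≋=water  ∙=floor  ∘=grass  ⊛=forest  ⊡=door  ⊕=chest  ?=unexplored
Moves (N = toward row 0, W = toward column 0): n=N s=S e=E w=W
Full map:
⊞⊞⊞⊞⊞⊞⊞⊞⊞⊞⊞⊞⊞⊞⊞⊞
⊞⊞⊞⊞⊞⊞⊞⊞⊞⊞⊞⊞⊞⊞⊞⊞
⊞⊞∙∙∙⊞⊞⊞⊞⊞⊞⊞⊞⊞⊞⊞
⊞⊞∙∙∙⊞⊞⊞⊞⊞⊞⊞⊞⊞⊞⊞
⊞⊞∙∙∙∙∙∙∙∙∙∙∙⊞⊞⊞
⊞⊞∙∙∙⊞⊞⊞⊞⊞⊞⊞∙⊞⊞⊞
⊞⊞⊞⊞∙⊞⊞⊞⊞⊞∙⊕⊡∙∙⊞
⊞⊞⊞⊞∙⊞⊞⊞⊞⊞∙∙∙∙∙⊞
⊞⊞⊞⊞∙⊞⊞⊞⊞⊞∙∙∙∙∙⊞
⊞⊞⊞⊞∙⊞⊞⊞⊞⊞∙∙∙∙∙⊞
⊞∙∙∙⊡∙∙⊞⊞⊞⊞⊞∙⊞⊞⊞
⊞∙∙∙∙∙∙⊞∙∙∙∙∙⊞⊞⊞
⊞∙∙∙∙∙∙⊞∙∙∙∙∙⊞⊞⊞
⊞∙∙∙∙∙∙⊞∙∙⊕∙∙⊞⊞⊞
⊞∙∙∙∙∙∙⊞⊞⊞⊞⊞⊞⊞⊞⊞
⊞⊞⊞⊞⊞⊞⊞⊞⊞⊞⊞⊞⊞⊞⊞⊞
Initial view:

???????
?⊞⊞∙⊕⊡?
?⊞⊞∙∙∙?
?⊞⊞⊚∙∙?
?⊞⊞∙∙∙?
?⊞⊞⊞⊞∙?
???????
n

???????
?⊞⊞⊞⊞∙?
?⊞⊞∙⊕⊡?
?⊞⊞⊚∙∙?
?⊞⊞∙∙∙?
?⊞⊞∙∙∙?
?⊞⊞⊞⊞∙?

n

???????
?∙∙∙∙∙?
?⊞⊞⊞⊞∙?
?⊞⊞⊚⊕⊡?
?⊞⊞∙∙∙?
?⊞⊞∙∙∙?
?⊞⊞∙∙∙?

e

???????
∙∙∙∙∙⊞?
⊞⊞⊞⊞∙⊞?
⊞⊞∙⊚⊡∙?
⊞⊞∙∙∙∙?
⊞⊞∙∙∙∙?
⊞⊞∙∙∙??

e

???????
∙∙∙∙⊞⊞?
⊞⊞⊞∙⊞⊞?
⊞∙⊕⊚∙∙?
⊞∙∙∙∙∙?
⊞∙∙∙∙∙?
⊞∙∙∙???

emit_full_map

∙∙∙∙∙⊞⊞
⊞⊞⊞⊞∙⊞⊞
⊞⊞∙⊕⊚∙∙
⊞⊞∙∙∙∙∙
⊞⊞∙∙∙∙∙
⊞⊞∙∙∙??
⊞⊞⊞⊞∙??

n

???????
?⊞⊞⊞⊞⊞?
∙∙∙∙⊞⊞?
⊞⊞⊞⊚⊞⊞?
⊞∙⊕⊡∙∙?
⊞∙∙∙∙∙?
⊞∙∙∙∙∙?

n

???????
?⊞⊞⊞⊞⊞?
?⊞⊞⊞⊞⊞?
∙∙∙⊚⊞⊞?
⊞⊞⊞∙⊞⊞?
⊞∙⊕⊡∙∙?
⊞∙∙∙∙∙?

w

???????
?⊞⊞⊞⊞⊞⊞
?⊞⊞⊞⊞⊞⊞
∙∙∙⊚∙⊞⊞
⊞⊞⊞⊞∙⊞⊞
⊞⊞∙⊕⊡∙∙
⊞⊞∙∙∙∙∙

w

???????
?⊞⊞⊞⊞⊞⊞
?⊞⊞⊞⊞⊞⊞
?∙∙⊚∙∙⊞
?⊞⊞⊞⊞∙⊞
?⊞⊞∙⊕⊡∙
?⊞⊞∙∙∙∙

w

???????
?⊞⊞⊞⊞⊞⊞
?⊞⊞⊞⊞⊞⊞
?∙∙⊚∙∙∙
?⊞⊞⊞⊞⊞∙
?⊞⊞⊞∙⊕⊡
??⊞⊞∙∙∙

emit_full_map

⊞⊞⊞⊞⊞⊞⊞⊞
⊞⊞⊞⊞⊞⊞⊞⊞
∙∙⊚∙∙∙⊞⊞
⊞⊞⊞⊞⊞∙⊞⊞
⊞⊞⊞∙⊕⊡∙∙
?⊞⊞∙∙∙∙∙
?⊞⊞∙∙∙∙∙
?⊞⊞∙∙∙??
?⊞⊞⊞⊞∙??

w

???????
?⊞⊞⊞⊞⊞⊞
?⊞⊞⊞⊞⊞⊞
?∙∙⊚∙∙∙
?⊞⊞⊞⊞⊞⊞
?⊞⊞⊞⊞∙⊕
???⊞⊞∙∙

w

???????
?⊞⊞⊞⊞⊞⊞
?⊞⊞⊞⊞⊞⊞
?∙∙⊚∙∙∙
?⊞⊞⊞⊞⊞⊞
?⊞⊞⊞⊞⊞∙
????⊞⊞∙

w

???????
?∙⊞⊞⊞⊞⊞
?∙⊞⊞⊞⊞⊞
?∙∙⊚∙∙∙
?∙⊞⊞⊞⊞⊞
?∙⊞⊞⊞⊞⊞
?????⊞⊞

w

???????
?∙∙⊞⊞⊞⊞
?∙∙⊞⊞⊞⊞
?∙∙⊚∙∙∙
?∙∙⊞⊞⊞⊞
?⊞∙⊞⊞⊞⊞
??????⊞

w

???????
?∙∙∙⊞⊞⊞
?∙∙∙⊞⊞⊞
?∙∙⊚∙∙∙
?∙∙∙⊞⊞⊞
?⊞⊞∙⊞⊞⊞
???????

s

?∙∙∙⊞⊞⊞
?∙∙∙⊞⊞⊞
?∙∙∙∙∙∙
?∙∙⊚⊞⊞⊞
?⊞⊞∙⊞⊞⊞
?⊞⊞∙⊞⊞?
???????

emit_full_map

∙∙∙⊞⊞⊞⊞⊞⊞⊞⊞⊞⊞
∙∙∙⊞⊞⊞⊞⊞⊞⊞⊞⊞⊞
∙∙∙∙∙∙∙∙∙∙∙⊞⊞
∙∙⊚⊞⊞⊞⊞⊞⊞⊞∙⊞⊞
⊞⊞∙⊞⊞⊞⊞⊞∙⊕⊡∙∙
⊞⊞∙⊞⊞?⊞⊞∙∙∙∙∙
??????⊞⊞∙∙∙∙∙
??????⊞⊞∙∙∙??
??????⊞⊞⊞⊞∙??


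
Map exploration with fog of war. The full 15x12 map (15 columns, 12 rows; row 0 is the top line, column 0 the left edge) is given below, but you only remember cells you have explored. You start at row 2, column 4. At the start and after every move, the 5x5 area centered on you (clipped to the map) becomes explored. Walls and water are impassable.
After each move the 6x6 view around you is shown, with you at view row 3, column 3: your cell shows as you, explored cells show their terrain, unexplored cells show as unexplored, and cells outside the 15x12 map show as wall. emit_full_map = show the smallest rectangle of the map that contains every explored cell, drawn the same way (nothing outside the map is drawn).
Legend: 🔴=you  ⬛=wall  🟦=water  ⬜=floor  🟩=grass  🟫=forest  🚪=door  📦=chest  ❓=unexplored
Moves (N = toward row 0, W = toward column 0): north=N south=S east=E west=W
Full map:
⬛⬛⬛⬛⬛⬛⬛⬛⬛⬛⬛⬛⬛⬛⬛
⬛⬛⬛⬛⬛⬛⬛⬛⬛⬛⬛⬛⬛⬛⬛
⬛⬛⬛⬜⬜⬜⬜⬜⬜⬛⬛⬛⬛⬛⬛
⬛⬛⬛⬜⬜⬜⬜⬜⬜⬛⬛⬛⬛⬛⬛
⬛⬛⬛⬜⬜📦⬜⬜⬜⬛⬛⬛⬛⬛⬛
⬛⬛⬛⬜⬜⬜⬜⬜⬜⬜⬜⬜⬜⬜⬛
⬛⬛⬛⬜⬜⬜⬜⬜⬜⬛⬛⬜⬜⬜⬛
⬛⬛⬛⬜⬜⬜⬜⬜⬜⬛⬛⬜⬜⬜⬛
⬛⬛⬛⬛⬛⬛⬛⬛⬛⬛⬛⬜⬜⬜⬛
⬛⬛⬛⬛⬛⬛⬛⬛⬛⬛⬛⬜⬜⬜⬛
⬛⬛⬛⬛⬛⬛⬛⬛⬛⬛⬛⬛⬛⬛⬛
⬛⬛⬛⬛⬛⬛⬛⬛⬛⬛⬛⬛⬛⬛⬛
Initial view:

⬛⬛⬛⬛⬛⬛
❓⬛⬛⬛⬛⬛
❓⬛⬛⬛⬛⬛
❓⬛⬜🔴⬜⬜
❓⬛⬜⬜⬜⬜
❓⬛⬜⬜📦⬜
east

⬛⬛⬛⬛⬛⬛
⬛⬛⬛⬛⬛⬛
⬛⬛⬛⬛⬛⬛
⬛⬜⬜🔴⬜⬜
⬛⬜⬜⬜⬜⬜
⬛⬜⬜📦⬜⬜

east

⬛⬛⬛⬛⬛⬛
⬛⬛⬛⬛⬛⬛
⬛⬛⬛⬛⬛⬛
⬜⬜⬜🔴⬜⬜
⬜⬜⬜⬜⬜⬜
⬜⬜📦⬜⬜⬜

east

⬛⬛⬛⬛⬛⬛
⬛⬛⬛⬛⬛⬛
⬛⬛⬛⬛⬛⬛
⬜⬜⬜🔴⬜⬛
⬜⬜⬜⬜⬜⬛
⬜📦⬜⬜⬜⬛

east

⬛⬛⬛⬛⬛⬛
⬛⬛⬛⬛⬛⬛
⬛⬛⬛⬛⬛⬛
⬜⬜⬜🔴⬛⬛
⬜⬜⬜⬜⬛⬛
📦⬜⬜⬜⬛⬛

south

⬛⬛⬛⬛⬛⬛
⬛⬛⬛⬛⬛⬛
⬜⬜⬜⬜⬛⬛
⬜⬜⬜🔴⬛⬛
📦⬜⬜⬜⬛⬛
❓⬜⬜⬜⬜⬜

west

⬛⬛⬛⬛⬛⬛
⬛⬛⬛⬛⬛⬛
⬜⬜⬜⬜⬜⬛
⬜⬜⬜🔴⬜⬛
⬜📦⬜⬜⬜⬛
❓⬜⬜⬜⬜⬜

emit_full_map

⬛⬛⬛⬛⬛⬛⬛⬛⬛
⬛⬛⬛⬛⬛⬛⬛⬛⬛
⬛⬜⬜⬜⬜⬜⬜⬛⬛
⬛⬜⬜⬜⬜🔴⬜⬛⬛
⬛⬜⬜📦⬜⬜⬜⬛⬛
❓❓❓⬜⬜⬜⬜⬜⬜

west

⬛⬛⬛⬛⬛⬛
⬛⬛⬛⬛⬛⬛
⬜⬜⬜⬜⬜⬜
⬜⬜⬜🔴⬜⬜
⬜⬜📦⬜⬜⬜
❓⬜⬜⬜⬜⬜

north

⬛⬛⬛⬛⬛⬛
⬛⬛⬛⬛⬛⬛
⬛⬛⬛⬛⬛⬛
⬜⬜⬜🔴⬜⬜
⬜⬜⬜⬜⬜⬜
⬜⬜📦⬜⬜⬜

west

⬛⬛⬛⬛⬛⬛
⬛⬛⬛⬛⬛⬛
⬛⬛⬛⬛⬛⬛
⬛⬜⬜🔴⬜⬜
⬛⬜⬜⬜⬜⬜
⬛⬜⬜📦⬜⬜

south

⬛⬛⬛⬛⬛⬛
⬛⬛⬛⬛⬛⬛
⬛⬜⬜⬜⬜⬜
⬛⬜⬜🔴⬜⬜
⬛⬜⬜📦⬜⬜
❓⬜⬜⬜⬜⬜

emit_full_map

⬛⬛⬛⬛⬛⬛⬛⬛⬛
⬛⬛⬛⬛⬛⬛⬛⬛⬛
⬛⬜⬜⬜⬜⬜⬜⬛⬛
⬛⬜⬜🔴⬜⬜⬜⬛⬛
⬛⬜⬜📦⬜⬜⬜⬛⬛
❓⬜⬜⬜⬜⬜⬜⬜⬜

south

⬛⬛⬛⬛⬛⬛
⬛⬜⬜⬜⬜⬜
⬛⬜⬜⬜⬜⬜
⬛⬜⬜🔴⬜⬜
❓⬜⬜⬜⬜⬜
❓⬜⬜⬜⬜⬜

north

⬛⬛⬛⬛⬛⬛
⬛⬛⬛⬛⬛⬛
⬛⬜⬜⬜⬜⬜
⬛⬜⬜🔴⬜⬜
⬛⬜⬜📦⬜⬜
❓⬜⬜⬜⬜⬜


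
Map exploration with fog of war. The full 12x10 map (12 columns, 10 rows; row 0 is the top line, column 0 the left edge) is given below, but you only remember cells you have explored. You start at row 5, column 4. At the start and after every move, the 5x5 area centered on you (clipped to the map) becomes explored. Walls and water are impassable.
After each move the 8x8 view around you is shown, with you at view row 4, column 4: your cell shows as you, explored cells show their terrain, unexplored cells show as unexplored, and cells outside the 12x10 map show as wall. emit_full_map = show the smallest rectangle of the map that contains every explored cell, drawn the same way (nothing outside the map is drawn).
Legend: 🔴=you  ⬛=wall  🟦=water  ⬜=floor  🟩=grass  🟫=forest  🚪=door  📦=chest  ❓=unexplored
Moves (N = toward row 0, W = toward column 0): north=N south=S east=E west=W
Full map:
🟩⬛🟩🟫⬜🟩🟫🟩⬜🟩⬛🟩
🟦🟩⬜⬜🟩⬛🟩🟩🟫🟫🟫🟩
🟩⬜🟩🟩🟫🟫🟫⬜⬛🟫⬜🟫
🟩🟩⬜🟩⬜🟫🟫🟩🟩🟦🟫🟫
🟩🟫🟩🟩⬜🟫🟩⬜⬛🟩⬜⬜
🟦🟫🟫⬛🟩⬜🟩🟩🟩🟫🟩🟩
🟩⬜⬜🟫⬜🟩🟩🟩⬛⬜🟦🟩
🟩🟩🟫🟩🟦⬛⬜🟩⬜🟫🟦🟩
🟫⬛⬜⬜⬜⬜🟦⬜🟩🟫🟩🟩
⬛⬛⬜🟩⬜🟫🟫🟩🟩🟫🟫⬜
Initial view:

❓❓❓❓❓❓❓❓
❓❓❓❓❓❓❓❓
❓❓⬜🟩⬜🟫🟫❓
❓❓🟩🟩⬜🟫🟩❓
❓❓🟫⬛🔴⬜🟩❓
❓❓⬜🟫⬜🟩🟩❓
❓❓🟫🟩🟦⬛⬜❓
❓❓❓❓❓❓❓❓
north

❓❓❓❓❓❓❓❓
❓❓❓❓❓❓❓❓
❓❓🟩🟩🟫🟫🟫❓
❓❓⬜🟩⬜🟫🟫❓
❓❓🟩🟩🔴🟫🟩❓
❓❓🟫⬛🟩⬜🟩❓
❓❓⬜🟫⬜🟩🟩❓
❓❓🟫🟩🟦⬛⬜❓

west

⬛❓❓❓❓❓❓❓
⬛❓❓❓❓❓❓❓
⬛❓⬜🟩🟩🟫🟫🟫
⬛❓🟩⬜🟩⬜🟫🟫
⬛❓🟫🟩🔴⬜🟫🟩
⬛❓🟫🟫⬛🟩⬜🟩
⬛❓⬜⬜🟫⬜🟩🟩
⬛❓❓🟫🟩🟦⬛⬜

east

❓❓❓❓❓❓❓❓
❓❓❓❓❓❓❓❓
❓⬜🟩🟩🟫🟫🟫❓
❓🟩⬜🟩⬜🟫🟫❓
❓🟫🟩🟩🔴🟫🟩❓
❓🟫🟫⬛🟩⬜🟩❓
❓⬜⬜🟫⬜🟩🟩❓
❓❓🟫🟩🟦⬛⬜❓

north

⬛⬛⬛⬛⬛⬛⬛⬛
❓❓❓❓❓❓❓❓
❓❓⬜⬜🟩⬛🟩❓
❓⬜🟩🟩🟫🟫🟫❓
❓🟩⬜🟩🔴🟫🟫❓
❓🟫🟩🟩⬜🟫🟩❓
❓🟫🟫⬛🟩⬜🟩❓
❓⬜⬜🟫⬜🟩🟩❓

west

⬛⬛⬛⬛⬛⬛⬛⬛
⬛❓❓❓❓❓❓❓
⬛❓🟩⬜⬜🟩⬛🟩
⬛❓⬜🟩🟩🟫🟫🟫
⬛❓🟩⬜🔴⬜🟫🟫
⬛❓🟫🟩🟩⬜🟫🟩
⬛❓🟫🟫⬛🟩⬜🟩
⬛❓⬜⬜🟫⬜🟩🟩

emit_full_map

🟩⬜⬜🟩⬛🟩
⬜🟩🟩🟫🟫🟫
🟩⬜🔴⬜🟫🟫
🟫🟩🟩⬜🟫🟩
🟫🟫⬛🟩⬜🟩
⬜⬜🟫⬜🟩🟩
❓🟫🟩🟦⬛⬜

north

⬛⬛⬛⬛⬛⬛⬛⬛
⬛⬛⬛⬛⬛⬛⬛⬛
⬛❓⬛🟩🟫⬜🟩❓
⬛❓🟩⬜⬜🟩⬛🟩
⬛❓⬜🟩🔴🟫🟫🟫
⬛❓🟩⬜🟩⬜🟫🟫
⬛❓🟫🟩🟩⬜🟫🟩
⬛❓🟫🟫⬛🟩⬜🟩

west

⬛⬛⬛⬛⬛⬛⬛⬛
⬛⬛⬛⬛⬛⬛⬛⬛
⬛⬛🟩⬛🟩🟫⬜🟩
⬛⬛🟦🟩⬜⬜🟩⬛
⬛⬛🟩⬜🔴🟩🟫🟫
⬛⬛🟩🟩⬜🟩⬜🟫
⬛⬛🟩🟫🟩🟩⬜🟫
⬛⬛❓🟫🟫⬛🟩⬜

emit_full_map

🟩⬛🟩🟫⬜🟩❓
🟦🟩⬜⬜🟩⬛🟩
🟩⬜🔴🟩🟫🟫🟫
🟩🟩⬜🟩⬜🟫🟫
🟩🟫🟩🟩⬜🟫🟩
❓🟫🟫⬛🟩⬜🟩
❓⬜⬜🟫⬜🟩🟩
❓❓🟫🟩🟦⬛⬜


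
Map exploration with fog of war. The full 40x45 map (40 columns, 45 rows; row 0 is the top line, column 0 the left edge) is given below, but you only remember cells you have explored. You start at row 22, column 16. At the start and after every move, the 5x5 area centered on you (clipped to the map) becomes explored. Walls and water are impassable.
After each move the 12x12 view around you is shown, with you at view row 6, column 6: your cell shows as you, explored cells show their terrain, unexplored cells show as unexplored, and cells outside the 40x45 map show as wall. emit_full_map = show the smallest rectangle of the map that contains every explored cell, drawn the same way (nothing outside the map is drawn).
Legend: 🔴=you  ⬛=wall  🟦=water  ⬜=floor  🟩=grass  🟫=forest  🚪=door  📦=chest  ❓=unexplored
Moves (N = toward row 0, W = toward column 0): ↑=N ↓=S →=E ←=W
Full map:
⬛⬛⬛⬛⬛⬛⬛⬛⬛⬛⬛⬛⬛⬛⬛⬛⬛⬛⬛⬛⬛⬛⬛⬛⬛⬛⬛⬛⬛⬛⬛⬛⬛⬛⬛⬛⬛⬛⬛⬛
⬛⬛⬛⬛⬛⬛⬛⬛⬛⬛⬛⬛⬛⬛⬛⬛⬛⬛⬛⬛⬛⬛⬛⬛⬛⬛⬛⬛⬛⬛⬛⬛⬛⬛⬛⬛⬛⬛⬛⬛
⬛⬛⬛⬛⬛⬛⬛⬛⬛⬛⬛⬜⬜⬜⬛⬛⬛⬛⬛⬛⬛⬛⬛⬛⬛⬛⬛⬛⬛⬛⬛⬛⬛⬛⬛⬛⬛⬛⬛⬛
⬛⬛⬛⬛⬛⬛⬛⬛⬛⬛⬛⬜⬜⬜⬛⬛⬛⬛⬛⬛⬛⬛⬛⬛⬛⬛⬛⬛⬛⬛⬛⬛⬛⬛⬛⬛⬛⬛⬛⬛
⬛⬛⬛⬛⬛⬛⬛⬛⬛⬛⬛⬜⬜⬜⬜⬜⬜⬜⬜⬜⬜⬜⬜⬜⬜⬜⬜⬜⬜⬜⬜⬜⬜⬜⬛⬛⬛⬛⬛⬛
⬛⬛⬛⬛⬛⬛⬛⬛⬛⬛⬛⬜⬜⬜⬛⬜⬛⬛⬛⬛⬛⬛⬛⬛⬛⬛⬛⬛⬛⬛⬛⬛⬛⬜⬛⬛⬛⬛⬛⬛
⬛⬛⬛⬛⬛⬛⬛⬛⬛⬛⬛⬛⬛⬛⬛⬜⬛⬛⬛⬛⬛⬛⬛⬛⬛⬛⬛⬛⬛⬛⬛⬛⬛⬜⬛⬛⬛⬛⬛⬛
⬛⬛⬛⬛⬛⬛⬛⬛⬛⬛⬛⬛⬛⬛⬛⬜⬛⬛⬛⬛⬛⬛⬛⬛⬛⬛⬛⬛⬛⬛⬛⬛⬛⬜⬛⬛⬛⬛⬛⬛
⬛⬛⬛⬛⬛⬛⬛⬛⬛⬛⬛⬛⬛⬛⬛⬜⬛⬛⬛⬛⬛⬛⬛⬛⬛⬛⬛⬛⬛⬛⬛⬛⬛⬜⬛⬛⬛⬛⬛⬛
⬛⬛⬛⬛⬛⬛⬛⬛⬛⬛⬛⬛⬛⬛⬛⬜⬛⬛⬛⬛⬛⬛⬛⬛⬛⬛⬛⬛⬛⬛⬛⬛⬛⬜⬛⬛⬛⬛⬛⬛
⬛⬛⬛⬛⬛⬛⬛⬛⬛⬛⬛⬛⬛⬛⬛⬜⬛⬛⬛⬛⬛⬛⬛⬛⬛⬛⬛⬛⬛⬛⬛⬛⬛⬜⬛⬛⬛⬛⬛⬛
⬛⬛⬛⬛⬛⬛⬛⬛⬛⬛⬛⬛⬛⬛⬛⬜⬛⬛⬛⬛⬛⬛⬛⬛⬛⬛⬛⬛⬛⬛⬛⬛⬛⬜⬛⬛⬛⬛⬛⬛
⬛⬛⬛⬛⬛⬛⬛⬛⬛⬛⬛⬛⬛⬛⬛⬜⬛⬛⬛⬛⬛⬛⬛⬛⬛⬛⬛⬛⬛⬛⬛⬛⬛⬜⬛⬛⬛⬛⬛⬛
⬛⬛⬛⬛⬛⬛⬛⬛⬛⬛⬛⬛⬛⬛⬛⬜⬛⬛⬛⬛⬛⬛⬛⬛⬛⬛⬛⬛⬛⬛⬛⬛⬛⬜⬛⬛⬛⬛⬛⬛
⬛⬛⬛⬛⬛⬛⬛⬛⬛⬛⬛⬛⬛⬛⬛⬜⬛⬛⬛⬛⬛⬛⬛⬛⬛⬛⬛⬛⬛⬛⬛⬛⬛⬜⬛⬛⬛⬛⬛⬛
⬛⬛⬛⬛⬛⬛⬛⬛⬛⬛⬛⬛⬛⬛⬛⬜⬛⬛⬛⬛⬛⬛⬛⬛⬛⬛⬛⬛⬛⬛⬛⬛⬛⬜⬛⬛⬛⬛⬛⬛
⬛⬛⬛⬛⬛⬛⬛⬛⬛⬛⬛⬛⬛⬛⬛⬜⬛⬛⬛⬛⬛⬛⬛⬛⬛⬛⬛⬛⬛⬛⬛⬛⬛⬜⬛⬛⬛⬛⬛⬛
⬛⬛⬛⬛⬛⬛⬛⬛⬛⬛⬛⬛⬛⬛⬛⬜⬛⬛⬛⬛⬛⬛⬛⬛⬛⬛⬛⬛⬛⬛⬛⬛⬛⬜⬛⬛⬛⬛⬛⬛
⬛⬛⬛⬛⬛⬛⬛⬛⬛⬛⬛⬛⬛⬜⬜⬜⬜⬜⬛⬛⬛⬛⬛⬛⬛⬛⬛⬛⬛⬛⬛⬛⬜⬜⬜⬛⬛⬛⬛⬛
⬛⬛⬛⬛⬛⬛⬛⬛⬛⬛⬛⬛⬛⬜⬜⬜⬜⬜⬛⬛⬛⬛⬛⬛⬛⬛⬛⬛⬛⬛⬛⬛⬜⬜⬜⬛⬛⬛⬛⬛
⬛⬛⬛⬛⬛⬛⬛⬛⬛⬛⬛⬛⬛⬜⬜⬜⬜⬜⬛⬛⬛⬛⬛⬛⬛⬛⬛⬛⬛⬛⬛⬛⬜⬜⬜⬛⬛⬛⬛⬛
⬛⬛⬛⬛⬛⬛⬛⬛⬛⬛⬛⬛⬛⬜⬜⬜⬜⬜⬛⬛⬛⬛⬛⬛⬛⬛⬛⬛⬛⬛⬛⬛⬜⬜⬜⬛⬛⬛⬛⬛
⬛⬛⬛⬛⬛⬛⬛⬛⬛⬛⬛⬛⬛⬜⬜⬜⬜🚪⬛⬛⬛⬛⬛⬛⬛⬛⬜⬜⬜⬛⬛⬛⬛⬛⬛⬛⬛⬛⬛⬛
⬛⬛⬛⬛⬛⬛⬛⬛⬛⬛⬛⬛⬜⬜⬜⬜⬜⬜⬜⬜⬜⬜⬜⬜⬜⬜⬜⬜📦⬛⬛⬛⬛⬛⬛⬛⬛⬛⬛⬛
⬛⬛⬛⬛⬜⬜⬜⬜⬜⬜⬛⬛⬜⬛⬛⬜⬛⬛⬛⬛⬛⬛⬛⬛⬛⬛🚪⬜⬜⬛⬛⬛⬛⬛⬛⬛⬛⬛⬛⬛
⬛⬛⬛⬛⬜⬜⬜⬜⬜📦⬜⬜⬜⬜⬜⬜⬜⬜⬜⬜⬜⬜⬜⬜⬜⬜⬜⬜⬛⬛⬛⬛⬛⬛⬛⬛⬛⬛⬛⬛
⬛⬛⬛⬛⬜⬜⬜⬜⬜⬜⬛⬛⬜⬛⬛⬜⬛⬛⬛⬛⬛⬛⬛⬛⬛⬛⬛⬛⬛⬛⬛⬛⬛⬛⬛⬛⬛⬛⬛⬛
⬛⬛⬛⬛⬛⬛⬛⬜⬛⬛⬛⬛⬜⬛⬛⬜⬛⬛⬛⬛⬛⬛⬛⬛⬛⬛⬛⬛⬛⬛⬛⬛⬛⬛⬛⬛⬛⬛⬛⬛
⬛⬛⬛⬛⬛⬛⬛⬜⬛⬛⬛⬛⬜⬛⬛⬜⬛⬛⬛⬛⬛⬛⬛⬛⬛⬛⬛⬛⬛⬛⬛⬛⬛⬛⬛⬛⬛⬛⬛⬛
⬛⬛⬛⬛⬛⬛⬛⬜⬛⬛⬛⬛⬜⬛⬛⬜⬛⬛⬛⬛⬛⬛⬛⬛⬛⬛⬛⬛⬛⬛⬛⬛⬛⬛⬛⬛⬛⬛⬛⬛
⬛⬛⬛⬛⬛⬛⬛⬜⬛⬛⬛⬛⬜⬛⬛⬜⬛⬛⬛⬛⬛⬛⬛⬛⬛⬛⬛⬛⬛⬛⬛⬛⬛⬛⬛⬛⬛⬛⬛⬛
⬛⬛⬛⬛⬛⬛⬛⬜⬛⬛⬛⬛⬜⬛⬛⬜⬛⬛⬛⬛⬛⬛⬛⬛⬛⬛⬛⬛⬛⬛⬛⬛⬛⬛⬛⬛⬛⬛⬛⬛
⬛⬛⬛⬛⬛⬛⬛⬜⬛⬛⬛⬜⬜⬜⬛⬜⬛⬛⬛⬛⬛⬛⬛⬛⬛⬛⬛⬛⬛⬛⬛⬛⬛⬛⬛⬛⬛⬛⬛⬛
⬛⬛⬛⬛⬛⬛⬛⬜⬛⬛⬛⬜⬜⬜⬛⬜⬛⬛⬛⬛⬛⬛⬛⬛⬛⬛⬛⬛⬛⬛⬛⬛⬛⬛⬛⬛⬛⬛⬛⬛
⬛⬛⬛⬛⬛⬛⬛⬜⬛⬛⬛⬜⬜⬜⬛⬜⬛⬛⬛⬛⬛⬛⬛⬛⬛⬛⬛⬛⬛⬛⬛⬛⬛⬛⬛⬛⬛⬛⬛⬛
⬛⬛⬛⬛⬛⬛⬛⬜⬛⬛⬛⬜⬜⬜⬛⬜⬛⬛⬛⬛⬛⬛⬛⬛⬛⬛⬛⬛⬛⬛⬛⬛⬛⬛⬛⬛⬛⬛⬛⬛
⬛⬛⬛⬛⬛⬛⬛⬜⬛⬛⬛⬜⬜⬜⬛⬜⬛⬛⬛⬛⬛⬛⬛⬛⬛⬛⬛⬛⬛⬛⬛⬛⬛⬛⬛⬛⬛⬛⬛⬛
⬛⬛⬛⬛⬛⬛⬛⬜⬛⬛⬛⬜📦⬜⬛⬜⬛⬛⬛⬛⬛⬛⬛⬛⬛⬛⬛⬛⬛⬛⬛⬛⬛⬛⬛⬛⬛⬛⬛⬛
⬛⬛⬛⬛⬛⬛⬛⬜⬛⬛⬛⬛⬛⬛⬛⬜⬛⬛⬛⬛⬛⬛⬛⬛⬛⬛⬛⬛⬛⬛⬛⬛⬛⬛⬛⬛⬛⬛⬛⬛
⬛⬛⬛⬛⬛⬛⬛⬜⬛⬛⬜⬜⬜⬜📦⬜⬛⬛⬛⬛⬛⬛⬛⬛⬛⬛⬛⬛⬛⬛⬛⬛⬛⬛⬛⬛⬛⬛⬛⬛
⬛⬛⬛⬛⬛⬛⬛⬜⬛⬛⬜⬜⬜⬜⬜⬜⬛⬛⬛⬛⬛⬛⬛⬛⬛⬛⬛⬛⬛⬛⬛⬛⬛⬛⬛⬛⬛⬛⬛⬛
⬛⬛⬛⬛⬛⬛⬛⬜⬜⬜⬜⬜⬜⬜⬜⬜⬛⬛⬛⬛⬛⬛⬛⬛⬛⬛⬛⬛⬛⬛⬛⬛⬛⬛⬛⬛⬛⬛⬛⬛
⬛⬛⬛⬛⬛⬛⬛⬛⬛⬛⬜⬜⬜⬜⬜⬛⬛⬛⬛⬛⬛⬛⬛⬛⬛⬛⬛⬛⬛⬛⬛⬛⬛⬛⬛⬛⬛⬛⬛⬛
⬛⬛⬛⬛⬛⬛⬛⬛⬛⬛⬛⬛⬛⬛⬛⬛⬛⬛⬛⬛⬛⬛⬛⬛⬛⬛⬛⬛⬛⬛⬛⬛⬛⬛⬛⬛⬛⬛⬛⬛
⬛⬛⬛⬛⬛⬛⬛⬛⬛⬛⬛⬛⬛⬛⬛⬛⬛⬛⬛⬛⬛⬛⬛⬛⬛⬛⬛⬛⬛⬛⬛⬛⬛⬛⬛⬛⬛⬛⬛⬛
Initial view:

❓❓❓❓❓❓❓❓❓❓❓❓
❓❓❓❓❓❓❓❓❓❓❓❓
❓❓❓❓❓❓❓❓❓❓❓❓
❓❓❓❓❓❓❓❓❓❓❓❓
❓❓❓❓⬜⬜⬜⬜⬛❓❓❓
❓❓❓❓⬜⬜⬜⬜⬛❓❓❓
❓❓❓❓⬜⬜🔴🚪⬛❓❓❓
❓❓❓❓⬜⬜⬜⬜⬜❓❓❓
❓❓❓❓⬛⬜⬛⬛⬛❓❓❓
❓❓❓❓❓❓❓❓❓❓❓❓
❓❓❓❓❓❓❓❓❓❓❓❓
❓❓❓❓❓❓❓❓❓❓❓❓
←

❓❓❓❓❓❓❓❓❓❓❓❓
❓❓❓❓❓❓❓❓❓❓❓❓
❓❓❓❓❓❓❓❓❓❓❓❓
❓❓❓❓❓❓❓❓❓❓❓❓
❓❓❓❓⬜⬜⬜⬜⬜⬛❓❓
❓❓❓❓⬜⬜⬜⬜⬜⬛❓❓
❓❓❓❓⬜⬜🔴⬜🚪⬛❓❓
❓❓❓❓⬜⬜⬜⬜⬜⬜❓❓
❓❓❓❓⬛⬛⬜⬛⬛⬛❓❓
❓❓❓❓❓❓❓❓❓❓❓❓
❓❓❓❓❓❓❓❓❓❓❓❓
❓❓❓❓❓❓❓❓❓❓❓❓

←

❓❓❓❓❓❓❓❓❓❓❓❓
❓❓❓❓❓❓❓❓❓❓❓❓
❓❓❓❓❓❓❓❓❓❓❓❓
❓❓❓❓❓❓❓❓❓❓❓❓
❓❓❓❓⬛⬜⬜⬜⬜⬜⬛❓
❓❓❓❓⬛⬜⬜⬜⬜⬜⬛❓
❓❓❓❓⬛⬜🔴⬜⬜🚪⬛❓
❓❓❓❓⬜⬜⬜⬜⬜⬜⬜❓
❓❓❓❓⬜⬛⬛⬜⬛⬛⬛❓
❓❓❓❓❓❓❓❓❓❓❓❓
❓❓❓❓❓❓❓❓❓❓❓❓
❓❓❓❓❓❓❓❓❓❓❓❓

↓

❓❓❓❓❓❓❓❓❓❓❓❓
❓❓❓❓❓❓❓❓❓❓❓❓
❓❓❓❓❓❓❓❓❓❓❓❓
❓❓❓❓⬛⬜⬜⬜⬜⬜⬛❓
❓❓❓❓⬛⬜⬜⬜⬜⬜⬛❓
❓❓❓❓⬛⬜⬜⬜⬜🚪⬛❓
❓❓❓❓⬜⬜🔴⬜⬜⬜⬜❓
❓❓❓❓⬜⬛⬛⬜⬛⬛⬛❓
❓❓❓❓⬜⬜⬜⬜⬜❓❓❓
❓❓❓❓❓❓❓❓❓❓❓❓
❓❓❓❓❓❓❓❓❓❓❓❓
❓❓❓❓❓❓❓❓❓❓❓❓

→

❓❓❓❓❓❓❓❓❓❓❓❓
❓❓❓❓❓❓❓❓❓❓❓❓
❓❓❓❓❓❓❓❓❓❓❓❓
❓❓❓⬛⬜⬜⬜⬜⬜⬛❓❓
❓❓❓⬛⬜⬜⬜⬜⬜⬛❓❓
❓❓❓⬛⬜⬜⬜⬜🚪⬛❓❓
❓❓❓⬜⬜⬜🔴⬜⬜⬜❓❓
❓❓❓⬜⬛⬛⬜⬛⬛⬛❓❓
❓❓❓⬜⬜⬜⬜⬜⬜❓❓❓
❓❓❓❓❓❓❓❓❓❓❓❓
❓❓❓❓❓❓❓❓❓❓❓❓
❓❓❓❓❓❓❓❓❓❓❓❓

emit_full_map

⬛⬜⬜⬜⬜⬜⬛
⬛⬜⬜⬜⬜⬜⬛
⬛⬜⬜⬜⬜🚪⬛
⬜⬜⬜🔴⬜⬜⬜
⬜⬛⬛⬜⬛⬛⬛
⬜⬜⬜⬜⬜⬜❓

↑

❓❓❓❓❓❓❓❓❓❓❓❓
❓❓❓❓❓❓❓❓❓❓❓❓
❓❓❓❓❓❓❓❓❓❓❓❓
❓❓❓❓❓❓❓❓❓❓❓❓
❓❓❓⬛⬜⬜⬜⬜⬜⬛❓❓
❓❓❓⬛⬜⬜⬜⬜⬜⬛❓❓
❓❓❓⬛⬜⬜🔴⬜🚪⬛❓❓
❓❓❓⬜⬜⬜⬜⬜⬜⬜❓❓
❓❓❓⬜⬛⬛⬜⬛⬛⬛❓❓
❓❓❓⬜⬜⬜⬜⬜⬜❓❓❓
❓❓❓❓❓❓❓❓❓❓❓❓
❓❓❓❓❓❓❓❓❓❓❓❓

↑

❓❓❓❓❓❓❓❓❓❓❓❓
❓❓❓❓❓❓❓❓❓❓❓❓
❓❓❓❓❓❓❓❓❓❓❓❓
❓❓❓❓❓❓❓❓❓❓❓❓
❓❓❓❓⬜⬜⬜⬜⬜❓❓❓
❓❓❓⬛⬜⬜⬜⬜⬜⬛❓❓
❓❓❓⬛⬜⬜🔴⬜⬜⬛❓❓
❓❓❓⬛⬜⬜⬜⬜🚪⬛❓❓
❓❓❓⬜⬜⬜⬜⬜⬜⬜❓❓
❓❓❓⬜⬛⬛⬜⬛⬛⬛❓❓
❓❓❓⬜⬜⬜⬜⬜⬜❓❓❓
❓❓❓❓❓❓❓❓❓❓❓❓

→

❓❓❓❓❓❓❓❓❓❓❓❓
❓❓❓❓❓❓❓❓❓❓❓❓
❓❓❓❓❓❓❓❓❓❓❓❓
❓❓❓❓❓❓❓❓❓❓❓❓
❓❓❓⬜⬜⬜⬜⬜⬛❓❓❓
❓❓⬛⬜⬜⬜⬜⬜⬛❓❓❓
❓❓⬛⬜⬜⬜🔴⬜⬛❓❓❓
❓❓⬛⬜⬜⬜⬜🚪⬛❓❓❓
❓❓⬜⬜⬜⬜⬜⬜⬜❓❓❓
❓❓⬜⬛⬛⬜⬛⬛⬛❓❓❓
❓❓⬜⬜⬜⬜⬜⬜❓❓❓❓
❓❓❓❓❓❓❓❓❓❓❓❓

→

❓❓❓❓❓❓❓❓❓❓❓❓
❓❓❓❓❓❓❓❓❓❓❓❓
❓❓❓❓❓❓❓❓❓❓❓❓
❓❓❓❓❓❓❓❓❓❓❓❓
❓❓⬜⬜⬜⬜⬜⬛⬛❓❓❓
❓⬛⬜⬜⬜⬜⬜⬛⬛❓❓❓
❓⬛⬜⬜⬜⬜🔴⬛⬛❓❓❓
❓⬛⬜⬜⬜⬜🚪⬛⬛❓❓❓
❓⬜⬜⬜⬜⬜⬜⬜⬜❓❓❓
❓⬜⬛⬛⬜⬛⬛⬛❓❓❓❓
❓⬜⬜⬜⬜⬜⬜❓❓❓❓❓
❓❓❓❓❓❓❓❓❓❓❓❓

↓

❓❓❓❓❓❓❓❓❓❓❓❓
❓❓❓❓❓❓❓❓❓❓❓❓
❓❓❓❓❓❓❓❓❓❓❓❓
❓❓⬜⬜⬜⬜⬜⬛⬛❓❓❓
❓⬛⬜⬜⬜⬜⬜⬛⬛❓❓❓
❓⬛⬜⬜⬜⬜⬜⬛⬛❓❓❓
❓⬛⬜⬜⬜⬜🔴⬛⬛❓❓❓
❓⬜⬜⬜⬜⬜⬜⬜⬜❓❓❓
❓⬜⬛⬛⬜⬛⬛⬛⬛❓❓❓
❓⬜⬜⬜⬜⬜⬜❓❓❓❓❓
❓❓❓❓❓❓❓❓❓❓❓❓
❓❓❓❓❓❓❓❓❓❓❓❓

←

❓❓❓❓❓❓❓❓❓❓❓❓
❓❓❓❓❓❓❓❓❓❓❓❓
❓❓❓❓❓❓❓❓❓❓❓❓
❓❓❓⬜⬜⬜⬜⬜⬛⬛❓❓
❓❓⬛⬜⬜⬜⬜⬜⬛⬛❓❓
❓❓⬛⬜⬜⬜⬜⬜⬛⬛❓❓
❓❓⬛⬜⬜⬜🔴🚪⬛⬛❓❓
❓❓⬜⬜⬜⬜⬜⬜⬜⬜❓❓
❓❓⬜⬛⬛⬜⬛⬛⬛⬛❓❓
❓❓⬜⬜⬜⬜⬜⬜❓❓❓❓
❓❓❓❓❓❓❓❓❓❓❓❓
❓❓❓❓❓❓❓❓❓❓❓❓

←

❓❓❓❓❓❓❓❓❓❓❓❓
❓❓❓❓❓❓❓❓❓❓❓❓
❓❓❓❓❓❓❓❓❓❓❓❓
❓❓❓❓⬜⬜⬜⬜⬜⬛⬛❓
❓❓❓⬛⬜⬜⬜⬜⬜⬛⬛❓
❓❓❓⬛⬜⬜⬜⬜⬜⬛⬛❓
❓❓❓⬛⬜⬜🔴⬜🚪⬛⬛❓
❓❓❓⬜⬜⬜⬜⬜⬜⬜⬜❓
❓❓❓⬜⬛⬛⬜⬛⬛⬛⬛❓
❓❓❓⬜⬜⬜⬜⬜⬜❓❓❓
❓❓❓❓❓❓❓❓❓❓❓❓
❓❓❓❓❓❓❓❓❓❓❓❓

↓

❓❓❓❓❓❓❓❓❓❓❓❓
❓❓❓❓❓❓❓❓❓❓❓❓
❓❓❓❓⬜⬜⬜⬜⬜⬛⬛❓
❓❓❓⬛⬜⬜⬜⬜⬜⬛⬛❓
❓❓❓⬛⬜⬜⬜⬜⬜⬛⬛❓
❓❓❓⬛⬜⬜⬜⬜🚪⬛⬛❓
❓❓❓⬜⬜⬜🔴⬜⬜⬜⬜❓
❓❓❓⬜⬛⬛⬜⬛⬛⬛⬛❓
❓❓❓⬜⬜⬜⬜⬜⬜❓❓❓
❓❓❓❓❓❓❓❓❓❓❓❓
❓❓❓❓❓❓❓❓❓❓❓❓
❓❓❓❓❓❓❓❓❓❓❓❓

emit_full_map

❓⬜⬜⬜⬜⬜⬛⬛
⬛⬜⬜⬜⬜⬜⬛⬛
⬛⬜⬜⬜⬜⬜⬛⬛
⬛⬜⬜⬜⬜🚪⬛⬛
⬜⬜⬜🔴⬜⬜⬜⬜
⬜⬛⬛⬜⬛⬛⬛⬛
⬜⬜⬜⬜⬜⬜❓❓

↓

❓❓❓❓❓❓❓❓❓❓❓❓
❓❓❓❓⬜⬜⬜⬜⬜⬛⬛❓
❓❓❓⬛⬜⬜⬜⬜⬜⬛⬛❓
❓❓❓⬛⬜⬜⬜⬜⬜⬛⬛❓
❓❓❓⬛⬜⬜⬜⬜🚪⬛⬛❓
❓❓❓⬜⬜⬜⬜⬜⬜⬜⬜❓
❓❓❓⬜⬛⬛🔴⬛⬛⬛⬛❓
❓❓❓⬜⬜⬜⬜⬜⬜❓❓❓
❓❓❓❓⬛⬛⬜⬛⬛❓❓❓
❓❓❓❓❓❓❓❓❓❓❓❓
❓❓❓❓❓❓❓❓❓❓❓❓
❓❓❓❓❓❓❓❓❓❓❓❓

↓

❓❓❓❓⬜⬜⬜⬜⬜⬛⬛❓
❓❓❓⬛⬜⬜⬜⬜⬜⬛⬛❓
❓❓❓⬛⬜⬜⬜⬜⬜⬛⬛❓
❓❓❓⬛⬜⬜⬜⬜🚪⬛⬛❓
❓❓❓⬜⬜⬜⬜⬜⬜⬜⬜❓
❓❓❓⬜⬛⬛⬜⬛⬛⬛⬛❓
❓❓❓⬜⬜⬜🔴⬜⬜❓❓❓
❓❓❓❓⬛⬛⬜⬛⬛❓❓❓
❓❓❓❓⬛⬛⬜⬛⬛❓❓❓
❓❓❓❓❓❓❓❓❓❓❓❓
❓❓❓❓❓❓❓❓❓❓❓❓
❓❓❓❓❓❓❓❓❓❓❓❓

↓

❓❓❓⬛⬜⬜⬜⬜⬜⬛⬛❓
❓❓❓⬛⬜⬜⬜⬜⬜⬛⬛❓
❓❓❓⬛⬜⬜⬜⬜🚪⬛⬛❓
❓❓❓⬜⬜⬜⬜⬜⬜⬜⬜❓
❓❓❓⬜⬛⬛⬜⬛⬛⬛⬛❓
❓❓❓⬜⬜⬜⬜⬜⬜❓❓❓
❓❓❓❓⬛⬛🔴⬛⬛❓❓❓
❓❓❓❓⬛⬛⬜⬛⬛❓❓❓
❓❓❓❓⬛⬛⬜⬛⬛❓❓❓
❓❓❓❓❓❓❓❓❓❓❓❓
❓❓❓❓❓❓❓❓❓❓❓❓
❓❓❓❓❓❓❓❓❓❓❓❓

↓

❓❓❓⬛⬜⬜⬜⬜⬜⬛⬛❓
❓❓❓⬛⬜⬜⬜⬜🚪⬛⬛❓
❓❓❓⬜⬜⬜⬜⬜⬜⬜⬜❓
❓❓❓⬜⬛⬛⬜⬛⬛⬛⬛❓
❓❓❓⬜⬜⬜⬜⬜⬜❓❓❓
❓❓❓❓⬛⬛⬜⬛⬛❓❓❓
❓❓❓❓⬛⬛🔴⬛⬛❓❓❓
❓❓❓❓⬛⬛⬜⬛⬛❓❓❓
❓❓❓❓⬛⬛⬜⬛⬛❓❓❓
❓❓❓❓❓❓❓❓❓❓❓❓
❓❓❓❓❓❓❓❓❓❓❓❓
❓❓❓❓❓❓❓❓❓❓❓❓

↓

❓❓❓⬛⬜⬜⬜⬜🚪⬛⬛❓
❓❓❓⬜⬜⬜⬜⬜⬜⬜⬜❓
❓❓❓⬜⬛⬛⬜⬛⬛⬛⬛❓
❓❓❓⬜⬜⬜⬜⬜⬜❓❓❓
❓❓❓❓⬛⬛⬜⬛⬛❓❓❓
❓❓❓❓⬛⬛⬜⬛⬛❓❓❓
❓❓❓❓⬛⬛🔴⬛⬛❓❓❓
❓❓❓❓⬛⬛⬜⬛⬛❓❓❓
❓❓❓❓⬛⬛⬜⬛⬛❓❓❓
❓❓❓❓❓❓❓❓❓❓❓❓
❓❓❓❓❓❓❓❓❓❓❓❓
❓❓❓❓❓❓❓❓❓❓❓❓

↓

❓❓❓⬜⬜⬜⬜⬜⬜⬜⬜❓
❓❓❓⬜⬛⬛⬜⬛⬛⬛⬛❓
❓❓❓⬜⬜⬜⬜⬜⬜❓❓❓
❓❓❓❓⬛⬛⬜⬛⬛❓❓❓
❓❓❓❓⬛⬛⬜⬛⬛❓❓❓
❓❓❓❓⬛⬛⬜⬛⬛❓❓❓
❓❓❓❓⬛⬛🔴⬛⬛❓❓❓
❓❓❓❓⬛⬛⬜⬛⬛❓❓❓
❓❓❓❓⬛⬛⬜⬛⬛❓❓❓
❓❓❓❓❓❓❓❓❓❓❓❓
❓❓❓❓❓❓❓❓❓❓❓❓
❓❓❓❓❓❓❓❓❓❓❓❓

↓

❓❓❓⬜⬛⬛⬜⬛⬛⬛⬛❓
❓❓❓⬜⬜⬜⬜⬜⬜❓❓❓
❓❓❓❓⬛⬛⬜⬛⬛❓❓❓
❓❓❓❓⬛⬛⬜⬛⬛❓❓❓
❓❓❓❓⬛⬛⬜⬛⬛❓❓❓
❓❓❓❓⬛⬛⬜⬛⬛❓❓❓
❓❓❓❓⬛⬛🔴⬛⬛❓❓❓
❓❓❓❓⬛⬛⬜⬛⬛❓❓❓
❓❓❓❓⬜⬛⬜⬛⬛❓❓❓
❓❓❓❓❓❓❓❓❓❓❓❓
❓❓❓❓❓❓❓❓❓❓❓❓
❓❓❓❓❓❓❓❓❓❓❓❓

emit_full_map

❓⬜⬜⬜⬜⬜⬛⬛
⬛⬜⬜⬜⬜⬜⬛⬛
⬛⬜⬜⬜⬜⬜⬛⬛
⬛⬜⬜⬜⬜🚪⬛⬛
⬜⬜⬜⬜⬜⬜⬜⬜
⬜⬛⬛⬜⬛⬛⬛⬛
⬜⬜⬜⬜⬜⬜❓❓
❓⬛⬛⬜⬛⬛❓❓
❓⬛⬛⬜⬛⬛❓❓
❓⬛⬛⬜⬛⬛❓❓
❓⬛⬛⬜⬛⬛❓❓
❓⬛⬛🔴⬛⬛❓❓
❓⬛⬛⬜⬛⬛❓❓
❓⬜⬛⬜⬛⬛❓❓


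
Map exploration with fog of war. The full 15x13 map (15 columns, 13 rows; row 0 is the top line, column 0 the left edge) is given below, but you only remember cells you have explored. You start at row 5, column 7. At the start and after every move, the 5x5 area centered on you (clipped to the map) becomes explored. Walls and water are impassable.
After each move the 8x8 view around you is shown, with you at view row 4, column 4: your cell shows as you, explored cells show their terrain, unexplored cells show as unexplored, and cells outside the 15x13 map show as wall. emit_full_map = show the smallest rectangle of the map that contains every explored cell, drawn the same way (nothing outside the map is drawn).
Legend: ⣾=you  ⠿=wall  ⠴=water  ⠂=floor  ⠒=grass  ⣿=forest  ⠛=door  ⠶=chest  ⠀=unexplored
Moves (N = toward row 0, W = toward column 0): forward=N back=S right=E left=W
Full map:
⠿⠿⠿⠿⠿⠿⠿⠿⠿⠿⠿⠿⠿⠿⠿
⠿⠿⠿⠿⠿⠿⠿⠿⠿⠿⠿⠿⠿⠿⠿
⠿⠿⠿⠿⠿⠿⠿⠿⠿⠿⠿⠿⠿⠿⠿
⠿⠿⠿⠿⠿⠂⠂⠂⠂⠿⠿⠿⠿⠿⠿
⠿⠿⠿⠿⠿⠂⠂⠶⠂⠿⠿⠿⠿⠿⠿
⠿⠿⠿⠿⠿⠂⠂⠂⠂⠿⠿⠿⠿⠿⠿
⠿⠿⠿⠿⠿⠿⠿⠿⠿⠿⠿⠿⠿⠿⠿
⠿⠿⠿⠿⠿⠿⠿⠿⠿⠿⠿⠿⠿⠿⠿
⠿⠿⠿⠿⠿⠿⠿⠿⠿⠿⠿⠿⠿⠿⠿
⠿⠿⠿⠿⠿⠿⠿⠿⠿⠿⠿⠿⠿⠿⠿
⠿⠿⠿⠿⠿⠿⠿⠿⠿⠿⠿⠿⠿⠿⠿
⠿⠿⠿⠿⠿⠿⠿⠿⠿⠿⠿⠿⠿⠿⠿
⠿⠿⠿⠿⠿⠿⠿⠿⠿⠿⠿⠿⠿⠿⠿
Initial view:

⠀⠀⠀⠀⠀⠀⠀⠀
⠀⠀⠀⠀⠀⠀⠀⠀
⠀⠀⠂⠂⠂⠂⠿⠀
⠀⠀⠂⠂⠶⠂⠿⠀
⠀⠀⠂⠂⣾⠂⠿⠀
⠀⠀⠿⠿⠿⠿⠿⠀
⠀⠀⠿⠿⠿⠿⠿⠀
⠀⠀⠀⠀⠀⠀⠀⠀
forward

⠀⠀⠀⠀⠀⠀⠀⠀
⠀⠀⠀⠀⠀⠀⠀⠀
⠀⠀⠿⠿⠿⠿⠿⠀
⠀⠀⠂⠂⠂⠂⠿⠀
⠀⠀⠂⠂⣾⠂⠿⠀
⠀⠀⠂⠂⠂⠂⠿⠀
⠀⠀⠿⠿⠿⠿⠿⠀
⠀⠀⠿⠿⠿⠿⠿⠀

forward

⠿⠿⠿⠿⠿⠿⠿⠿
⠀⠀⠀⠀⠀⠀⠀⠀
⠀⠀⠿⠿⠿⠿⠿⠀
⠀⠀⠿⠿⠿⠿⠿⠀
⠀⠀⠂⠂⣾⠂⠿⠀
⠀⠀⠂⠂⠶⠂⠿⠀
⠀⠀⠂⠂⠂⠂⠿⠀
⠀⠀⠿⠿⠿⠿⠿⠀

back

⠀⠀⠀⠀⠀⠀⠀⠀
⠀⠀⠿⠿⠿⠿⠿⠀
⠀⠀⠿⠿⠿⠿⠿⠀
⠀⠀⠂⠂⠂⠂⠿⠀
⠀⠀⠂⠂⣾⠂⠿⠀
⠀⠀⠂⠂⠂⠂⠿⠀
⠀⠀⠿⠿⠿⠿⠿⠀
⠀⠀⠿⠿⠿⠿⠿⠀

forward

⠿⠿⠿⠿⠿⠿⠿⠿
⠀⠀⠀⠀⠀⠀⠀⠀
⠀⠀⠿⠿⠿⠿⠿⠀
⠀⠀⠿⠿⠿⠿⠿⠀
⠀⠀⠂⠂⣾⠂⠿⠀
⠀⠀⠂⠂⠶⠂⠿⠀
⠀⠀⠂⠂⠂⠂⠿⠀
⠀⠀⠿⠿⠿⠿⠿⠀

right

⠿⠿⠿⠿⠿⠿⠿⠿
⠀⠀⠀⠀⠀⠀⠀⠀
⠀⠿⠿⠿⠿⠿⠿⠀
⠀⠿⠿⠿⠿⠿⠿⠀
⠀⠂⠂⠂⣾⠿⠿⠀
⠀⠂⠂⠶⠂⠿⠿⠀
⠀⠂⠂⠂⠂⠿⠿⠀
⠀⠿⠿⠿⠿⠿⠀⠀

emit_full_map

⠿⠿⠿⠿⠿⠿
⠿⠿⠿⠿⠿⠿
⠂⠂⠂⣾⠿⠿
⠂⠂⠶⠂⠿⠿
⠂⠂⠂⠂⠿⠿
⠿⠿⠿⠿⠿⠀
⠿⠿⠿⠿⠿⠀

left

⠿⠿⠿⠿⠿⠿⠿⠿
⠀⠀⠀⠀⠀⠀⠀⠀
⠀⠀⠿⠿⠿⠿⠿⠿
⠀⠀⠿⠿⠿⠿⠿⠿
⠀⠀⠂⠂⣾⠂⠿⠿
⠀⠀⠂⠂⠶⠂⠿⠿
⠀⠀⠂⠂⠂⠂⠿⠿
⠀⠀⠿⠿⠿⠿⠿⠀

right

⠿⠿⠿⠿⠿⠿⠿⠿
⠀⠀⠀⠀⠀⠀⠀⠀
⠀⠿⠿⠿⠿⠿⠿⠀
⠀⠿⠿⠿⠿⠿⠿⠀
⠀⠂⠂⠂⣾⠿⠿⠀
⠀⠂⠂⠶⠂⠿⠿⠀
⠀⠂⠂⠂⠂⠿⠿⠀
⠀⠿⠿⠿⠿⠿⠀⠀

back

⠀⠀⠀⠀⠀⠀⠀⠀
⠀⠿⠿⠿⠿⠿⠿⠀
⠀⠿⠿⠿⠿⠿⠿⠀
⠀⠂⠂⠂⠂⠿⠿⠀
⠀⠂⠂⠶⣾⠿⠿⠀
⠀⠂⠂⠂⠂⠿⠿⠀
⠀⠿⠿⠿⠿⠿⠿⠀
⠀⠿⠿⠿⠿⠿⠀⠀

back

⠀⠿⠿⠿⠿⠿⠿⠀
⠀⠿⠿⠿⠿⠿⠿⠀
⠀⠂⠂⠂⠂⠿⠿⠀
⠀⠂⠂⠶⠂⠿⠿⠀
⠀⠂⠂⠂⣾⠿⠿⠀
⠀⠿⠿⠿⠿⠿⠿⠀
⠀⠿⠿⠿⠿⠿⠿⠀
⠀⠀⠀⠀⠀⠀⠀⠀

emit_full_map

⠿⠿⠿⠿⠿⠿
⠿⠿⠿⠿⠿⠿
⠂⠂⠂⠂⠿⠿
⠂⠂⠶⠂⠿⠿
⠂⠂⠂⣾⠿⠿
⠿⠿⠿⠿⠿⠿
⠿⠿⠿⠿⠿⠿

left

⠀⠀⠿⠿⠿⠿⠿⠿
⠀⠀⠿⠿⠿⠿⠿⠿
⠀⠀⠂⠂⠂⠂⠿⠿
⠀⠀⠂⠂⠶⠂⠿⠿
⠀⠀⠂⠂⣾⠂⠿⠿
⠀⠀⠿⠿⠿⠿⠿⠿
⠀⠀⠿⠿⠿⠿⠿⠿
⠀⠀⠀⠀⠀⠀⠀⠀

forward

⠀⠀⠀⠀⠀⠀⠀⠀
⠀⠀⠿⠿⠿⠿⠿⠿
⠀⠀⠿⠿⠿⠿⠿⠿
⠀⠀⠂⠂⠂⠂⠿⠿
⠀⠀⠂⠂⣾⠂⠿⠿
⠀⠀⠂⠂⠂⠂⠿⠿
⠀⠀⠿⠿⠿⠿⠿⠿
⠀⠀⠿⠿⠿⠿⠿⠿

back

⠀⠀⠿⠿⠿⠿⠿⠿
⠀⠀⠿⠿⠿⠿⠿⠿
⠀⠀⠂⠂⠂⠂⠿⠿
⠀⠀⠂⠂⠶⠂⠿⠿
⠀⠀⠂⠂⣾⠂⠿⠿
⠀⠀⠿⠿⠿⠿⠿⠿
⠀⠀⠿⠿⠿⠿⠿⠿
⠀⠀⠀⠀⠀⠀⠀⠀

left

⠀⠀⠀⠿⠿⠿⠿⠿
⠀⠀⠀⠿⠿⠿⠿⠿
⠀⠀⠿⠂⠂⠂⠂⠿
⠀⠀⠿⠂⠂⠶⠂⠿
⠀⠀⠿⠂⣾⠂⠂⠿
⠀⠀⠿⠿⠿⠿⠿⠿
⠀⠀⠿⠿⠿⠿⠿⠿
⠀⠀⠀⠀⠀⠀⠀⠀

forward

⠀⠀⠀⠀⠀⠀⠀⠀
⠀⠀⠀⠿⠿⠿⠿⠿
⠀⠀⠿⠿⠿⠿⠿⠿
⠀⠀⠿⠂⠂⠂⠂⠿
⠀⠀⠿⠂⣾⠶⠂⠿
⠀⠀⠿⠂⠂⠂⠂⠿
⠀⠀⠿⠿⠿⠿⠿⠿
⠀⠀⠿⠿⠿⠿⠿⠿

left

⠀⠀⠀⠀⠀⠀⠀⠀
⠀⠀⠀⠀⠿⠿⠿⠿
⠀⠀⠿⠿⠿⠿⠿⠿
⠀⠀⠿⠿⠂⠂⠂⠂
⠀⠀⠿⠿⣾⠂⠶⠂
⠀⠀⠿⠿⠂⠂⠂⠂
⠀⠀⠿⠿⠿⠿⠿⠿
⠀⠀⠀⠿⠿⠿⠿⠿

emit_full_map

⠀⠀⠿⠿⠿⠿⠿⠿
⠿⠿⠿⠿⠿⠿⠿⠿
⠿⠿⠂⠂⠂⠂⠿⠿
⠿⠿⣾⠂⠶⠂⠿⠿
⠿⠿⠂⠂⠂⠂⠿⠿
⠿⠿⠿⠿⠿⠿⠿⠿
⠀⠿⠿⠿⠿⠿⠿⠿


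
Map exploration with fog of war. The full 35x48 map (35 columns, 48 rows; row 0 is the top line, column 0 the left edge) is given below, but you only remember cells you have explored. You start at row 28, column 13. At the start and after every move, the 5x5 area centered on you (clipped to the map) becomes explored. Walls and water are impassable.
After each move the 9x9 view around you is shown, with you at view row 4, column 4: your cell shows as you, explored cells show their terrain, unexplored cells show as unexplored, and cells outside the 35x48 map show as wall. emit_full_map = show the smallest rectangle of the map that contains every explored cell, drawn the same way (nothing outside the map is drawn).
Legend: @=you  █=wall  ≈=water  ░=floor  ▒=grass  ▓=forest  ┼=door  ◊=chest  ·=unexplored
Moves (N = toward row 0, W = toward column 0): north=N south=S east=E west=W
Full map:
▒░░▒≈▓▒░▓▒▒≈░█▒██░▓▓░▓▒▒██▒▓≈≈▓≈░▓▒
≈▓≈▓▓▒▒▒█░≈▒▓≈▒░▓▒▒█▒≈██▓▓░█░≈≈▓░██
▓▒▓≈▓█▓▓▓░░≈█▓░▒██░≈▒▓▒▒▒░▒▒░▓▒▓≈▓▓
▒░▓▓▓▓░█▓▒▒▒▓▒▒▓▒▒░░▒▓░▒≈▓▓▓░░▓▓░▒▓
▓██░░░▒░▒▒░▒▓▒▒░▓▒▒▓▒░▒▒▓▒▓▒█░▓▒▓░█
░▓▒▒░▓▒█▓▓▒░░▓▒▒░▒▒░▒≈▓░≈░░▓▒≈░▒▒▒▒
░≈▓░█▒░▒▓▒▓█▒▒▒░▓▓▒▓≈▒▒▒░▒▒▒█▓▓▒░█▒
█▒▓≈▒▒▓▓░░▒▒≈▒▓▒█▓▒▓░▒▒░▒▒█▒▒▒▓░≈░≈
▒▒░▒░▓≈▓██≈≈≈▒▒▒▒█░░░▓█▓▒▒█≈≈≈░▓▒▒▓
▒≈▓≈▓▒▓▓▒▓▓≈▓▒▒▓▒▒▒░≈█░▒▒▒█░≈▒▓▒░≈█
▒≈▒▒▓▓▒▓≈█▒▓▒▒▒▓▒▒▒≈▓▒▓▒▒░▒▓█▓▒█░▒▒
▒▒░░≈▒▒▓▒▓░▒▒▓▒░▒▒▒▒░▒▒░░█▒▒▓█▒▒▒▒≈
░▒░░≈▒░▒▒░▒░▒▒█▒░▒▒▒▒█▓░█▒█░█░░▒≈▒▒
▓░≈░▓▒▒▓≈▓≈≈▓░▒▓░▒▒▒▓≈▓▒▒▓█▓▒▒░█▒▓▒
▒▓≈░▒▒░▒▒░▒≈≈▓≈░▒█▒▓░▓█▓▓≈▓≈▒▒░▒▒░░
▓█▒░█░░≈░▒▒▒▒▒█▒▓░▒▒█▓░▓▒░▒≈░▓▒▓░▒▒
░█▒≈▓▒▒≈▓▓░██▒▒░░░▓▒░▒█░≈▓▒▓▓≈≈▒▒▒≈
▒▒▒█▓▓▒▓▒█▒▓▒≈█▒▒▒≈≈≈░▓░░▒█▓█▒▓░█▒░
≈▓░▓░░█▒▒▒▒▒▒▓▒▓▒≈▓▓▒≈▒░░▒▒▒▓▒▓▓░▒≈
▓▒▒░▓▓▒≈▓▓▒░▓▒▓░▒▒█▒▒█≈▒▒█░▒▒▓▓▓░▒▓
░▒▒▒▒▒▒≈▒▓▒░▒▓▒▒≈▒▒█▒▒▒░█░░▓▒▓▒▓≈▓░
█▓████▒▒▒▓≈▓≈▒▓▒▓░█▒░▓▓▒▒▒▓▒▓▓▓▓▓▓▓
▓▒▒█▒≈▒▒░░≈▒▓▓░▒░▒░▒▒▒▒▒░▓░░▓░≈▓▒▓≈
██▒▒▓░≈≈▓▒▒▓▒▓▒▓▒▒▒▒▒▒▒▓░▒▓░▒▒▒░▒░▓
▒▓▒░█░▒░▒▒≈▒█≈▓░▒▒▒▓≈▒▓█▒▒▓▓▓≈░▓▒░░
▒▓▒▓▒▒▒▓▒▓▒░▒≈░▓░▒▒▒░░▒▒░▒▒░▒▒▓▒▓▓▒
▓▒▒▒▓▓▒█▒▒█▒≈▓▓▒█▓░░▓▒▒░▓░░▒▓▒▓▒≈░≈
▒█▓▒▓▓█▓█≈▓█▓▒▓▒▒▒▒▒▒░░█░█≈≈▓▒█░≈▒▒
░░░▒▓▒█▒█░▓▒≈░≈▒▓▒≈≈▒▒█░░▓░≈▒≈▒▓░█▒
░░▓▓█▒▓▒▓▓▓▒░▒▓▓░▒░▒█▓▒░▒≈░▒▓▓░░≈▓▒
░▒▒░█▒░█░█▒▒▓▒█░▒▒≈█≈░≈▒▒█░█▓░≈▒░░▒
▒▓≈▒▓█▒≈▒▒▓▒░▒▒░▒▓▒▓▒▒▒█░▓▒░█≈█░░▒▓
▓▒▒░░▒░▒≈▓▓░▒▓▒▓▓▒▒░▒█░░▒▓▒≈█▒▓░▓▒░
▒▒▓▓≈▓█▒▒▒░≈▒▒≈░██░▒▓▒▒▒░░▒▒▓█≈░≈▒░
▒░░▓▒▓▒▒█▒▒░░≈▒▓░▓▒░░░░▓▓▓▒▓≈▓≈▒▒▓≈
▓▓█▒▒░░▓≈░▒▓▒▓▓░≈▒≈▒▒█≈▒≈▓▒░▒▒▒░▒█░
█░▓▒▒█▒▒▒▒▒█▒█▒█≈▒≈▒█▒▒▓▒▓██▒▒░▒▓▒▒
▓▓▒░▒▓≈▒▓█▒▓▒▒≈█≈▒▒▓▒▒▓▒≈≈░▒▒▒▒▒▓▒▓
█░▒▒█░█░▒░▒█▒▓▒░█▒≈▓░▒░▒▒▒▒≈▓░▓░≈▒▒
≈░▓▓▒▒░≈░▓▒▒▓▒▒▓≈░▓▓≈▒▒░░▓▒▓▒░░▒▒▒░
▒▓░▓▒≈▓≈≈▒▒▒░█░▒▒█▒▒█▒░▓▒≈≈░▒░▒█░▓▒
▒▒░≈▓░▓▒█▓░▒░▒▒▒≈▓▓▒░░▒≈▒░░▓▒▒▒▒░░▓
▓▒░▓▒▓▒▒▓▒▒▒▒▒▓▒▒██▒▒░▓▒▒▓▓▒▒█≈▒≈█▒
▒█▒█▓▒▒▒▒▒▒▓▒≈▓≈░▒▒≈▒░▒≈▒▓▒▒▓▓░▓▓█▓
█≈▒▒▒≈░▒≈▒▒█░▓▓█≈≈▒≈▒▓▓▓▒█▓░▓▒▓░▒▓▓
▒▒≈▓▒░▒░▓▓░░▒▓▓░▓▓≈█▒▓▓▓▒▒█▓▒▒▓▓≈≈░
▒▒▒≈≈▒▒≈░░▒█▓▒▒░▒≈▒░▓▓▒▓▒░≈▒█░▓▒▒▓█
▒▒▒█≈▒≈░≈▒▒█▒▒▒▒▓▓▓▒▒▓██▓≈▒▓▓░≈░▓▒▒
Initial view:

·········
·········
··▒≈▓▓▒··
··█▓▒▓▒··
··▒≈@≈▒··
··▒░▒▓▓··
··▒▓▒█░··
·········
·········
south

·········
··▒≈▓▓▒··
··█▓▒▓▒··
··▒≈░≈▒··
··▒░@▓▓··
··▒▓▒█░··
··▒░▒▒░··
·········
·········

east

·········
·▒≈▓▓▒···
·█▓▒▓▒▒··
·▒≈░≈▒▓··
·▒░▒@▓░··
·▒▓▒█░▒··
·▒░▒▒░▒··
·········
·········

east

·········
▒≈▓▓▒····
█▓▒▓▒▒▒··
▒≈░≈▒▓▒··
▒░▒▓@░▒··
▒▓▒█░▒▒··
▒░▒▒░▒▓··
·········
·········

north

·········
·········
▒≈▓▓▒█▓··
█▓▒▓▒▒▒··
▒≈░≈@▓▒··
▒░▒▓▓░▒··
▒▓▒█░▒▒··
▒░▒▒░▒▓··
·········

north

·········
·········
··≈░▓░▒··
▒≈▓▓▒█▓··
█▓▒▓@▒▒··
▒≈░≈▒▓▒··
▒░▒▓▓░▒··
▒▓▒█░▒▒··
▒░▒▒░▒▓··

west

·········
·········
··▒≈░▓░▒·
·▒≈▓▓▒█▓·
·█▓▒@▒▒▒·
·▒≈░≈▒▓▒·
·▒░▒▓▓░▒·
·▒▓▒█░▒▒·
·▒░▒▒░▒▓·

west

·········
·········
··░▒≈░▓░▒
··▒≈▓▓▒█▓
··█▓@▓▒▒▒
··▒≈░≈▒▓▒
··▒░▒▓▓░▒
··▒▓▒█░▒▒
··▒░▒▒░▒▓

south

·········
··░▒≈░▓░▒
··▒≈▓▓▒█▓
··█▓▒▓▒▒▒
··▒≈@≈▒▓▒
··▒░▒▓▓░▒
··▒▓▒█░▒▒
··▒░▒▒░▒▓
·········

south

··░▒≈░▓░▒
··▒≈▓▓▒█▓
··█▓▒▓▒▒▒
··▒≈░≈▒▓▒
··▒░@▓▓░▒
··▒▓▒█░▒▒
··▒░▒▒░▒▓
·········
·········

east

·░▒≈░▓░▒·
·▒≈▓▓▒█▓·
·█▓▒▓▒▒▒·
·▒≈░≈▒▓▒·
·▒░▒@▓░▒·
·▒▓▒█░▒▒·
·▒░▒▒░▒▓·
·········
·········

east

░▒≈░▓░▒··
▒≈▓▓▒█▓··
█▓▒▓▒▒▒··
▒≈░≈▒▓▒··
▒░▒▓@░▒··
▒▓▒█░▒▒··
▒░▒▒░▒▓··
·········
·········

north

·········
░▒≈░▓░▒··
▒≈▓▓▒█▓··
█▓▒▓▒▒▒··
▒≈░≈@▓▒··
▒░▒▓▓░▒··
▒▓▒█░▒▒··
▒░▒▒░▒▓··
·········

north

·········
·········
░▒≈░▓░▒··
▒≈▓▓▒█▓··
█▓▒▓@▒▒··
▒≈░≈▒▓▒··
▒░▒▓▓░▒··
▒▓▒█░▒▒··
▒░▒▒░▒▓··

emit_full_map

░▒≈░▓░▒
▒≈▓▓▒█▓
█▓▒▓@▒▒
▒≈░≈▒▓▒
▒░▒▓▓░▒
▒▓▒█░▒▒
▒░▒▒░▒▓

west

·········
·········
·░▒≈░▓░▒·
·▒≈▓▓▒█▓·
·█▓▒@▒▒▒·
·▒≈░≈▒▓▒·
·▒░▒▓▓░▒·
·▒▓▒█░▒▒·
·▒░▒▒░▒▓·

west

·········
·········
··░▒≈░▓░▒
··▒≈▓▓▒█▓
··█▓@▓▒▒▒
··▒≈░≈▒▓▒
··▒░▒▓▓░▒
··▒▓▒█░▒▒
··▒░▒▒░▒▓

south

·········
··░▒≈░▓░▒
··▒≈▓▓▒█▓
··█▓▒▓▒▒▒
··▒≈@≈▒▓▒
··▒░▒▓▓░▒
··▒▓▒█░▒▒
··▒░▒▒░▒▓
·········
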